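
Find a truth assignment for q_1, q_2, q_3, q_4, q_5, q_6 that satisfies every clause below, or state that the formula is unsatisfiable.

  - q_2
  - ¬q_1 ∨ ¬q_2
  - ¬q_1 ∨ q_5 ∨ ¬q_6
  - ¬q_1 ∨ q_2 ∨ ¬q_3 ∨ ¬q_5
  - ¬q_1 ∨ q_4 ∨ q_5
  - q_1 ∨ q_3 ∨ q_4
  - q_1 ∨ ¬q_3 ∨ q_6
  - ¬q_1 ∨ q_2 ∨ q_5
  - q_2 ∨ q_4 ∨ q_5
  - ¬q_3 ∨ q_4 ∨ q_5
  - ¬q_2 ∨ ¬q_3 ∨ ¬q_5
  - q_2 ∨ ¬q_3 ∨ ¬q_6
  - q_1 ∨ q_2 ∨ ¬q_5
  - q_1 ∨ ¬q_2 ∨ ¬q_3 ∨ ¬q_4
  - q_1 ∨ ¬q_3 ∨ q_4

q_1 = False; q_2 = True; q_3 = False; q_4 = True; q_5 = False; q_6 = False

Unit clause (q_2) forces q_2 = True.
In (¬q_1 ∨ ¬q_2) only ¬q_1 is left, so q_1 = False.
Set q_3 = False.
  then (q_1 ∨ q_3 ∨ q_4) forces q_4 = True.
Set q_5 = False.
Set q_6 = False.
All clauses satisfied.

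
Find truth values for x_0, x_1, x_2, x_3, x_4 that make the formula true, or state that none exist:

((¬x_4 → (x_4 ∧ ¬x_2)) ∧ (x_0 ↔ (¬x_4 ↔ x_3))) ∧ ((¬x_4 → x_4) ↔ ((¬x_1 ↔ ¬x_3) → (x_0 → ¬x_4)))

x_0: True, x_1: True, x_2: True, x_3: False, x_4: True

  (¬x_4 → (x_4 ∧ ¬x_2)) ∧ (x_0 ↔ (¬x_4 ↔ x_3)) = True
    ¬x_4 → (x_4 ∧ ¬x_2) = True
      ¬x_4 = False
      x_4 ∧ ¬x_2 = False
        ¬x_2 = False
    x_0 ↔ (¬x_4 ↔ x_3) = True
      ¬x_4 ↔ x_3 = True
        ¬x_4 = False
  (¬x_4 → x_4) ↔ ((¬x_1 ↔ ¬x_3) → (x_0 → ¬x_4)) = True
    ¬x_4 → x_4 = True
      ¬x_4 = False
    (¬x_1 ↔ ¬x_3) → (x_0 → ¬x_4) = True
      ¬x_1 ↔ ¬x_3 = False
        ¬x_1 = False
        ¬x_3 = True
      x_0 → ¬x_4 = False
        ¬x_4 = False
Both conjuncts True, so the formula holds.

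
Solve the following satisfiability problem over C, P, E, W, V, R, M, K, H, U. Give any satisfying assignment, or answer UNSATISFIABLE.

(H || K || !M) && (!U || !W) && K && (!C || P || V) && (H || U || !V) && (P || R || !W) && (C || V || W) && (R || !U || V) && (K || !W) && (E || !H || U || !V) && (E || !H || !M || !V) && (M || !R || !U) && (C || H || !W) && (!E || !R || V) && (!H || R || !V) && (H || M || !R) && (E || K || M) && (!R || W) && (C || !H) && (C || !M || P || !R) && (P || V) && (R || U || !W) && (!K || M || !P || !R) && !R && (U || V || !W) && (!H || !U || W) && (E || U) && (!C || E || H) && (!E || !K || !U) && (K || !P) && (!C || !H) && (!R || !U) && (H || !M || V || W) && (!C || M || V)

Unit clause (K) forces K = True.
Unit clause (!R) forces R = False.
Set C = False.
  then (C || !H) forces H = False.
  then (C || H || !W) forces W = False.
  then (C || V || W) forces V = True.
  then (H || U || !V) forces U = True.
  then (!E || !K || !U) forces E = False.
Set P = True.
Set M = True.
All clauses satisfied.

C: False, P: True, E: False, W: False, V: True, R: False, M: True, K: True, H: False, U: True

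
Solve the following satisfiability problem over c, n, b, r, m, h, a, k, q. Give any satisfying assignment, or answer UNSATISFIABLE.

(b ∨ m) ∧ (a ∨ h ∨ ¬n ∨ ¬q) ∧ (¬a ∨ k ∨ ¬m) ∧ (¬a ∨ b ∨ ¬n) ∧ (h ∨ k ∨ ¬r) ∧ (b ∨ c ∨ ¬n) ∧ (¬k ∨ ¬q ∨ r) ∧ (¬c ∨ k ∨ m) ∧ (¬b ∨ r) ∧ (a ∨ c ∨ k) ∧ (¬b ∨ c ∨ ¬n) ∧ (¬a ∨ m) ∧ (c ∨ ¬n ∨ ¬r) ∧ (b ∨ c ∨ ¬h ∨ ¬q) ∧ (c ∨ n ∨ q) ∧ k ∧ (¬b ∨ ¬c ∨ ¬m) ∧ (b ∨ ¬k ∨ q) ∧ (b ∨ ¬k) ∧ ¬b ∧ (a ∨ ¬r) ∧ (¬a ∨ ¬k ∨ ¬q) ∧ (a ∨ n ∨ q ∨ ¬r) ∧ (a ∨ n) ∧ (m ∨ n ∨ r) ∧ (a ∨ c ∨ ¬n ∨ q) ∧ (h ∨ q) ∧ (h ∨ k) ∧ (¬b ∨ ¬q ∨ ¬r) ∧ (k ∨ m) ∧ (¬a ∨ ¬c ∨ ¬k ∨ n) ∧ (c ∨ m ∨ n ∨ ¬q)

UNSATISFIABLE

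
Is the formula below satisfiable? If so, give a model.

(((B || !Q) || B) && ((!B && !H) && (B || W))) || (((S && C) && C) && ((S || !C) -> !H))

Q: False; B: True; W: True; S: True; C: True; H: False

  (((B || !Q) || B) && ((!B && !H) && (B || W))) || (((S && C) && C) && ((S || !C) -> !H)) = True
    ((B || !Q) || B) && ((!B && !H) && (B || W)) = False
      (B || !Q) || B = True
        B || !Q = True
          !Q = True
      (!B && !H) && (B || W) = False
        !B && !H = False
          !B = False
          !H = True
        B || W = True
    ((S && C) && C) && ((S || !C) -> !H) = True
      (S && C) && C = True
        S && C = True
      (S || !C) -> !H = True
        S || !C = True
          !C = False
        !H = True
The formula evaluates to True.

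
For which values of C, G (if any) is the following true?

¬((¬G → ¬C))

C: True, G: False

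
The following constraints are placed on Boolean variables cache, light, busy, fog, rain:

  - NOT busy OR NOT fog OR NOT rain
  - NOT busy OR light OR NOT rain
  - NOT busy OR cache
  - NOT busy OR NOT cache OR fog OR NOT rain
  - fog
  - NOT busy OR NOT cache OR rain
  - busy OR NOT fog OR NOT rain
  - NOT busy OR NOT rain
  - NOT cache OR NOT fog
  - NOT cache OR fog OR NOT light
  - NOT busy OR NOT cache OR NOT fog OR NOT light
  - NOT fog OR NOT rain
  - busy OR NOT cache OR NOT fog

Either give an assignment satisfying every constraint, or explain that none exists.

cache: False, light: False, busy: False, fog: True, rain: False

Unit clause (fog) forces fog = True.
In (NOT cache OR NOT fog) only NOT cache is left, so cache = False.
In (NOT fog OR NOT rain) only NOT rain is left, so rain = False.
In (NOT busy OR cache) only NOT busy is left, so busy = False.
Set light = False.
All clauses satisfied.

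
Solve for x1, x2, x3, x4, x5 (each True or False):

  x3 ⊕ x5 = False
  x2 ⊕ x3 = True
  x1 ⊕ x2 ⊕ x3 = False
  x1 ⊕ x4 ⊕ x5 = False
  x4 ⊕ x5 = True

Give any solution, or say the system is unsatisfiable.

x1: True; x2: False; x3: True; x4: False; x5: True

x3 ⊕ x5 = T ⊕ T = False ✓
x2 ⊕ x3 = F ⊕ T = True ✓
x1 ⊕ x2 ⊕ x3 = T ⊕ F ⊕ T = False ✓
x1 ⊕ x4 ⊕ x5 = T ⊕ F ⊕ T = False ✓
x4 ⊕ x5 = F ⊕ T = True ✓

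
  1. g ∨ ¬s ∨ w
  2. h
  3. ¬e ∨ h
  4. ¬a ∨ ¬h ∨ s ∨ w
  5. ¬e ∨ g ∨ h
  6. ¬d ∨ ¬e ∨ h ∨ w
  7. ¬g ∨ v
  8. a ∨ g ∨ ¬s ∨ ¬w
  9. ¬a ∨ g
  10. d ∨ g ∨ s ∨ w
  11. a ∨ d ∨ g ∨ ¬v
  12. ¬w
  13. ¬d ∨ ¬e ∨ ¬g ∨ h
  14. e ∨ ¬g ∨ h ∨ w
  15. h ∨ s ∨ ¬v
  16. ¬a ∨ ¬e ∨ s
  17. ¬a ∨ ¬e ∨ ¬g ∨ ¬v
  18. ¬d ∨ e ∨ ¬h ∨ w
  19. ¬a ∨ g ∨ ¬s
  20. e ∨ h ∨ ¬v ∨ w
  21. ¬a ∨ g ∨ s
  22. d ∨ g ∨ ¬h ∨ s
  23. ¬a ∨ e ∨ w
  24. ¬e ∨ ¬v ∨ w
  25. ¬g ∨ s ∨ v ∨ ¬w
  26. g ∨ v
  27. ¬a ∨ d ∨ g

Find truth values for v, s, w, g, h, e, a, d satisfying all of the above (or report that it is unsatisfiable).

Unit clause (h) forces h = True.
Unit clause (¬w) forces w = False.
Try v = False:
  (¬g ∨ v) forces g = False.
  clause (g ∨ v) is falsified — backtrack.
So v = True.
  then (¬e ∨ ¬v ∨ w) forces e = False.
  then (¬d ∨ e ∨ ¬h ∨ w) forces d = False.
  then (¬a ∨ e ∨ w) forces a = False.
  then (a ∨ d ∨ g ∨ ¬v) forces g = True.
Set s = False.
All clauses satisfied.

v: True, s: False, w: False, g: True, h: True, e: False, a: False, d: False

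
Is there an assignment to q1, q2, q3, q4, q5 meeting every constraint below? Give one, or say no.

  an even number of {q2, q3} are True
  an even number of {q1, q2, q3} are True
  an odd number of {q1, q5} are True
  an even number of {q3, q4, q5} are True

q1 = False, q2 = False, q3 = False, q4 = True, q5 = True

{q2, q3}: 0 true → even ✓
{q1, q2, q3}: 0 true → even ✓
{q1, q5}: 1 true → odd ✓
{q3, q4, q5}: 2 true → even ✓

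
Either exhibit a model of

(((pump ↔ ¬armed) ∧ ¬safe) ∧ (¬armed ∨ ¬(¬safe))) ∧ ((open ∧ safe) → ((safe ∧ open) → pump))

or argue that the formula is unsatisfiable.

armed = False, pump = True, safe = False, open = True

  ((pump ↔ ¬armed) ∧ ¬safe) ∧ (¬armed ∨ ¬(¬safe)) = True
    (pump ↔ ¬armed) ∧ ¬safe = True
      pump ↔ ¬armed = True
        ¬armed = True
      ¬safe = True
    ¬armed ∨ ¬(¬safe) = True
      ¬armed = True
      ¬(¬safe) = False
        ¬safe = True
  (open ∧ safe) → ((safe ∧ open) → pump) = True
    open ∧ safe = False
    (safe ∧ open) → pump = True
      safe ∧ open = False
Both conjuncts True, so the formula holds.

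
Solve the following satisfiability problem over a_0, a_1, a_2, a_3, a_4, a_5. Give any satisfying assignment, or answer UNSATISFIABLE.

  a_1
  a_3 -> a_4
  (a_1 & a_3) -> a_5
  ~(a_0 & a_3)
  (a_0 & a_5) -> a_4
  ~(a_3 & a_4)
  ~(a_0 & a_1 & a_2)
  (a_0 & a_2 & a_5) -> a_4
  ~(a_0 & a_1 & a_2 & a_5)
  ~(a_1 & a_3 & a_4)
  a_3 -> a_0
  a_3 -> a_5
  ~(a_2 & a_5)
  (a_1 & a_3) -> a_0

Unit clause (a_1) forces a_1 = True.
Set a_0 = True.
  then (~a_0 | ~a_3) forces a_3 = False.
  then (~a_0 | ~a_1 | ~a_2) forces a_2 = False.
Set a_4 = False.
  then (~a_0 | a_4 | ~a_5) forces a_5 = False.
All clauses satisfied.

a_0 = True; a_1 = True; a_2 = False; a_3 = False; a_4 = False; a_5 = False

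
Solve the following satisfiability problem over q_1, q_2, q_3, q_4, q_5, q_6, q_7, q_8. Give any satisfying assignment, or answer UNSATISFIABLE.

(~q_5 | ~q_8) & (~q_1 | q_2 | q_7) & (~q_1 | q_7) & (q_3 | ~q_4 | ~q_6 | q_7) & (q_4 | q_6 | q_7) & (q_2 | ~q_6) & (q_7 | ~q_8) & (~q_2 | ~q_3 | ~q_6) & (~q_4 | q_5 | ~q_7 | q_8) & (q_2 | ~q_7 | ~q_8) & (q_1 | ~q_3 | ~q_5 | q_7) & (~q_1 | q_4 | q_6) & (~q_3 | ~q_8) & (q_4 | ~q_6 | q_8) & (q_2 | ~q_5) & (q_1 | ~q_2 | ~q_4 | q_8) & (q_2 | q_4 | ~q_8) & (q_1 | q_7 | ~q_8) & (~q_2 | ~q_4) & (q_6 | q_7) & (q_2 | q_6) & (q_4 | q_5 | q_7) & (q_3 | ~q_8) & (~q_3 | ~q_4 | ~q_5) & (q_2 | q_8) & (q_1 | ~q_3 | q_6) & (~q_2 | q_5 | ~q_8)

q_1 = False, q_2 = True, q_3 = False, q_4 = False, q_5 = False, q_6 = False, q_7 = True, q_8 = False

Set q_1 = False.
Set q_2 = True.
  then (~q_2 | ~q_4) forces q_4 = False.
Try q_3 = True:
  (~q_2 | ~q_3 | ~q_6) forces q_6 = False.
  clause (q_1 | ~q_3 | q_6) is falsified — backtrack.
So q_3 = False.
  then (q_3 | ~q_8) forces q_8 = False.
  then (q_4 | ~q_6 | q_8) forces q_6 = False.
  then (q_6 | q_7) forces q_7 = True.
Set q_5 = False.
All clauses satisfied.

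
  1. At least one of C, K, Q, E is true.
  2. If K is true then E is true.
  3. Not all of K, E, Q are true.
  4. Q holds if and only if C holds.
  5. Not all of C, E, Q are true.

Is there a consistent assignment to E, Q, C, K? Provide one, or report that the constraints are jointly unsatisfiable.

E = True, Q = False, C = False, K = False

  (1) {C, K, Q, E}: 1 true — at least one ✓
  (2) K=F ⇒ E: vacuous ✓
  (3) {K, E, Q}: 1/3 true — not all ✓
  (4) Q=F, C=F — same ✓
  (5) {C, E, Q}: 1/3 true — not all ✓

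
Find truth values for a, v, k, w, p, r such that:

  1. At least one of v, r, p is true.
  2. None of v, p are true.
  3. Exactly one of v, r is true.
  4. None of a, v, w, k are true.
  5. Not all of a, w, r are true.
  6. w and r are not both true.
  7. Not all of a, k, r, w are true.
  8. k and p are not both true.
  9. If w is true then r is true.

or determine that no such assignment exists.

a = False, v = False, k = False, w = False, p = False, r = True

  (1) {v, r, p}: 1 true — at least one ✓
  (2) {v, p}: 0 true — none ✓
  (3) {v, r}: 1 true — exactly one ✓
  (4) {a, v, w, k}: 0 true — none ✓
  (5) {a, w, r}: 1/3 true — not all ✓
  (6) w=F, r=T — not both ✓
  (7) {a, k, r, w}: 1/4 true — not all ✓
  (8) k=F, p=F — not both ✓
  (9) w=F ⇒ r: vacuous ✓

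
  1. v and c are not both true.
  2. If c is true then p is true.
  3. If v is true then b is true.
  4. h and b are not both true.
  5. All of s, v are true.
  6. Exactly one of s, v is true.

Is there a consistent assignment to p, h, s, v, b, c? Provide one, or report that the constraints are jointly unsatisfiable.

Unsatisfiable — no assignment works.

Case s = True:
  (5) forces v = True.
  Constraint (6) is violated (s=T, v=T) — contradiction.
Case s = False:
  Constraint (5) is violated (s=F) — contradiction.
Both cases fail — unsatisfiable.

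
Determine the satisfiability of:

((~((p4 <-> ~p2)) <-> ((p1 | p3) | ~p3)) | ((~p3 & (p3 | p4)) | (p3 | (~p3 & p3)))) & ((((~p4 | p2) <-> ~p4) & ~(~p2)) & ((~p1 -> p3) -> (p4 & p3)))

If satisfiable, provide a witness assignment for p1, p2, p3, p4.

No satisfying assignment exists.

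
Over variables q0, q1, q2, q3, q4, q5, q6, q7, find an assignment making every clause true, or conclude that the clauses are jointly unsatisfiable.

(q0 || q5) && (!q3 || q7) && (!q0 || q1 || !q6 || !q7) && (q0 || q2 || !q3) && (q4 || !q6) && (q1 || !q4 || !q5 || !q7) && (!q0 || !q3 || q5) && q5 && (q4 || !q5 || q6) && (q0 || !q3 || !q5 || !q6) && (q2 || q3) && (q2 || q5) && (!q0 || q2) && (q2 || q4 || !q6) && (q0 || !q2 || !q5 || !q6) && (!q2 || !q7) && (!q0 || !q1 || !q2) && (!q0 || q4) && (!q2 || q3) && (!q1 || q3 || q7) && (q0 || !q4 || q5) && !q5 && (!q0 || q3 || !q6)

Case q5 = True:
  Clause (!q5) is falsified — contradiction.
Case q5 = False:
  Clause (q5) is falsified — contradiction.
Both cases fail, so the formula is unsatisfiable.

Unsatisfiable — no assignment works.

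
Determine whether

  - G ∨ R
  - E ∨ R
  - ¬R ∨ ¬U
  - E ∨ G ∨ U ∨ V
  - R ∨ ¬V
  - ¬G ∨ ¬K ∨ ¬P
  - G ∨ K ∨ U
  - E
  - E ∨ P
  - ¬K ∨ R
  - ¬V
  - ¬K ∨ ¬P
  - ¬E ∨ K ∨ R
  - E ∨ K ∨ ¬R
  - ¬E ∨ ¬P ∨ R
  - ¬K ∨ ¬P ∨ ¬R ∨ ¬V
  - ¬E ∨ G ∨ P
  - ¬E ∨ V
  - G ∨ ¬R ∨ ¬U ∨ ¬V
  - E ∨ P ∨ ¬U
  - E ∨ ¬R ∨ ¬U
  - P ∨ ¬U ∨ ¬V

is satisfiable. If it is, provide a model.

Unsatisfiable — no assignment works.

Case V = True:
  Clause (¬V) is falsified — contradiction.
Case V = False:
  (E) forces E = True.
  Clause (¬E ∨ V) is falsified — contradiction.
Both cases fail, so the formula is unsatisfiable.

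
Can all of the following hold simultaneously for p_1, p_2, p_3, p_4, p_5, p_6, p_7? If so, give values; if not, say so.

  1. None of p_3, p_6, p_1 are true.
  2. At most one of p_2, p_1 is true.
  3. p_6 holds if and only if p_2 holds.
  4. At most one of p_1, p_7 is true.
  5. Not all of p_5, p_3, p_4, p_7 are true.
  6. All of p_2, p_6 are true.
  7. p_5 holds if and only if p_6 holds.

UNSATISFIABLE

Case p_6 = True:
  Constraint (1) is violated (p_6=T) — contradiction.
Case p_6 = False:
  Constraint (6) is violated (p_6=F) — contradiction.
Both cases fail — unsatisfiable.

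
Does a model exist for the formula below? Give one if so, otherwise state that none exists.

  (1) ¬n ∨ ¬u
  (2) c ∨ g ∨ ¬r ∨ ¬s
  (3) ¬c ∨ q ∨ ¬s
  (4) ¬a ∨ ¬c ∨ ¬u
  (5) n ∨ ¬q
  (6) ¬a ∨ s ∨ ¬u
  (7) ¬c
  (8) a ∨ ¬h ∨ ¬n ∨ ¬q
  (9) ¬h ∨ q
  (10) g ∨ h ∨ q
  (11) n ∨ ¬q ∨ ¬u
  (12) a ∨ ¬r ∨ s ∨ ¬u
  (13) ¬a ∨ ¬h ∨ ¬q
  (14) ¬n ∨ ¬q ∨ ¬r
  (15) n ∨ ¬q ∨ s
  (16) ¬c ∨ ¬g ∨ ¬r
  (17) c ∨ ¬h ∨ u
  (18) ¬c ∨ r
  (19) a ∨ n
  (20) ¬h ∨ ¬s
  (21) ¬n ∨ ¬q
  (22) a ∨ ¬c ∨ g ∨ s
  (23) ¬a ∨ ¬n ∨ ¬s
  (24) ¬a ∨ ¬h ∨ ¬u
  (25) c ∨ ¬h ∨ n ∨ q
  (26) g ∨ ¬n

s: False, r: False, g: True, u: False, h: False, q: False, a: True, c: False, n: False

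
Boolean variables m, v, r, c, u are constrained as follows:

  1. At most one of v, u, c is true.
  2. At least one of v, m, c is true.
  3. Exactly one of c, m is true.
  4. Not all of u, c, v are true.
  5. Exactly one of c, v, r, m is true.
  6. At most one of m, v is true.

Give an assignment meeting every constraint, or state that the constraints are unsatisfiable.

m = True, v = False, r = False, c = False, u = True

  (1) {v, u, c}: 1 true — at most one ✓
  (2) {v, m, c}: 1 true — at least one ✓
  (3) {c, m}: 1 true — exactly one ✓
  (4) {u, c, v}: 1/3 true — not all ✓
  (5) {c, v, r, m}: 1 true — exactly one ✓
  (6) {m, v}: 1 true — at most one ✓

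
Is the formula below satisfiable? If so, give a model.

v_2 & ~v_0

v_0 = False, v_2 = True

  ~v_0 = True
Both conjuncts True, so the formula holds.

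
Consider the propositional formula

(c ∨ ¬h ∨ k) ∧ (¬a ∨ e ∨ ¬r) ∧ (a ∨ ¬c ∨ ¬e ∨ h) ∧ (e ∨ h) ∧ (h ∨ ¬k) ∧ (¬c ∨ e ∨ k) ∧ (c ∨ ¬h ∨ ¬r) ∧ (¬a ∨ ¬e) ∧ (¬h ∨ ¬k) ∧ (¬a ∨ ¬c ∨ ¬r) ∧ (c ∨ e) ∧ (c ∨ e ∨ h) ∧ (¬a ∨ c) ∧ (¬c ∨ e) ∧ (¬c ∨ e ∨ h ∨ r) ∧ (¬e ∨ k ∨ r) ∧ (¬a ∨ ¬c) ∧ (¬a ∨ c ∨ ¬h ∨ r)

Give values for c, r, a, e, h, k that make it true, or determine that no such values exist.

c = False; r = True; a = False; e = True; h = False; k = False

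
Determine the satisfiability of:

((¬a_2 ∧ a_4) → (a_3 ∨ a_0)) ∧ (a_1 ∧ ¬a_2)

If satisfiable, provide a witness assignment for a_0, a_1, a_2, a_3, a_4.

a_0: True, a_1: True, a_2: False, a_3: True, a_4: False

  (¬a_2 ∧ a_4) → (a_3 ∨ a_0) = True
    ¬a_2 ∧ a_4 = False
      ¬a_2 = True
    a_3 ∨ a_0 = True
  a_1 ∧ ¬a_2 = True
    ¬a_2 = True
Both conjuncts True, so the formula holds.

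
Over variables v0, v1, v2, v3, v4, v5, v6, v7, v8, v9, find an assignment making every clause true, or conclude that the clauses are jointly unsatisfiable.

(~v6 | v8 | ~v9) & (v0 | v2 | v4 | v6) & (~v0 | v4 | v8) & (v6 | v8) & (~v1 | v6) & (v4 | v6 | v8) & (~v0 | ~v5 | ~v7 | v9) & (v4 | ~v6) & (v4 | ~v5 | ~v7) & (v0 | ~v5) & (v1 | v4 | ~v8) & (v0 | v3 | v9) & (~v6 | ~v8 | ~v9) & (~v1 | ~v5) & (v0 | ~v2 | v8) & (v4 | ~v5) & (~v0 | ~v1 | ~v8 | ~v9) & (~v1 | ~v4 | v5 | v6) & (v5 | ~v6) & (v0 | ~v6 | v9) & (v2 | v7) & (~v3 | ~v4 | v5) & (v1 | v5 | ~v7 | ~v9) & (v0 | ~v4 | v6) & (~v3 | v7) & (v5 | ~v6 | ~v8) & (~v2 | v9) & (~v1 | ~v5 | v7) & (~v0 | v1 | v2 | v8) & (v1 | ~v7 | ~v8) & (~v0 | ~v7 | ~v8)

Set v0 = True.
Set v1 = False.
Try v2 = False:
  (v2 | v7) forces v7 = True.
  (~v0 | v1 | v2 | v8) forces v8 = True.
  clause (v1 | ~v7 | ~v8) is falsified — backtrack.
So v2 = True.
  then (~v2 | v9) forces v9 = True.
Set v3 = False.
Try v4 = False:
  (~v0 | v4 | v8) forces v8 = True.
  clause (v1 | v4 | ~v8) is falsified — backtrack.
So v4 = True.
Set v5 = False.
  then (v5 | ~v6) forces v6 = False.
  then (v1 | v5 | ~v7 | ~v9) forces v7 = False.
  then (v6 | v8) forces v8 = True.
All clauses satisfied.

v0 = True, v1 = False, v2 = True, v3 = False, v4 = True, v5 = False, v6 = False, v7 = False, v8 = True, v9 = True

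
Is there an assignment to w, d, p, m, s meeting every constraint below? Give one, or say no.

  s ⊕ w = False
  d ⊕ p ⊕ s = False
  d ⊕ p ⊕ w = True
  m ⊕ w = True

Adding constraints 1, 2, 3 mod 2: every variable appears an even number of times on the left, so the left side is 0.
But the right sides sum to 1 (mod 2). 0 ≠ 1 — the system is inconsistent.

Unsatisfiable — no assignment works.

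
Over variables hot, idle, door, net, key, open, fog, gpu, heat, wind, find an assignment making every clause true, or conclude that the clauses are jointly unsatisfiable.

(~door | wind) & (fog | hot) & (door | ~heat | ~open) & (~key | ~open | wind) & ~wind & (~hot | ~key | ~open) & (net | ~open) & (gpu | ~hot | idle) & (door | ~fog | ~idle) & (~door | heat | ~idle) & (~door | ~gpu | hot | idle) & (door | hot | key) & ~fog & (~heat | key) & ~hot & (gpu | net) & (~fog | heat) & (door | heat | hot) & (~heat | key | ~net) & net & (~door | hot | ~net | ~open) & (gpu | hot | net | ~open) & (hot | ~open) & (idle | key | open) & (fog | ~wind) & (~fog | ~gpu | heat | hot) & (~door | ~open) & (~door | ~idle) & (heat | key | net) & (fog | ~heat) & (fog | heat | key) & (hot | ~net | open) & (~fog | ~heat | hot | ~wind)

Unsatisfiable — no assignment works.

Case hot = True:
  Clause (~hot) is falsified — contradiction.
Case hot = False:
  (fog | hot) forces fog = True.
  Clause (~fog) is falsified — contradiction.
Both cases fail, so the formula is unsatisfiable.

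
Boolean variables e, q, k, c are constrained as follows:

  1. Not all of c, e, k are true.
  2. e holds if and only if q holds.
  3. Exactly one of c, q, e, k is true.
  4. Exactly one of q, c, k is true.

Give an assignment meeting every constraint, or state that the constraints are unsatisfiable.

e=F; q=F; k=T; c=F

  (1) {c, e, k}: 1/3 true — not all ✓
  (2) e=F, q=F — same ✓
  (3) {c, q, e, k}: 1 true — exactly one ✓
  (4) {q, c, k}: 1 true — exactly one ✓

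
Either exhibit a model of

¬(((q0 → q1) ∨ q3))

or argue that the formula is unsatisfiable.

q0 = True, q1 = False, q3 = False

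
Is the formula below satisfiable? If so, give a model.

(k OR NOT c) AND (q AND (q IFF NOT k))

c = False; q = True; k = False

  k OR NOT c = True
    NOT c = True
  q AND (q IFF NOT k) = True
    q IFF NOT k = True
      NOT k = True
Both conjuncts True, so the formula holds.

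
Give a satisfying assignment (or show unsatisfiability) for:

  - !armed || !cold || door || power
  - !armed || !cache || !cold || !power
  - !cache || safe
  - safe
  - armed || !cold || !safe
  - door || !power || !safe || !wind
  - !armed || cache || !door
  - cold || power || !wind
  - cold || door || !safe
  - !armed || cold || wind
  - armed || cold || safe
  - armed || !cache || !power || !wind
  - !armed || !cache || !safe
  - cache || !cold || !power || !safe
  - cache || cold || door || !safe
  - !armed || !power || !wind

armed: False, cold: False, wind: True, door: True, power: True, cache: False, safe: True

Unit clause (safe) forces safe = True.
Try armed = True:
  (!armed || !cache || !safe) forces cache = False.
  (!armed || cache || !door) forces door = False.
  (cold || door || !safe) forces cold = True.
  (!armed || !cold || door || power) forces power = True.
  clause (cache || !cold || !power || !safe) is falsified — backtrack.
So armed = False.
  then (armed || !cold || !safe) forces cold = False.
  then (cold || door || !safe) forces door = True.
Set wind = True.
  then (cold || power || !wind) forces power = True.
  then (armed || !cache || !power || !wind) forces cache = False.
All clauses satisfied.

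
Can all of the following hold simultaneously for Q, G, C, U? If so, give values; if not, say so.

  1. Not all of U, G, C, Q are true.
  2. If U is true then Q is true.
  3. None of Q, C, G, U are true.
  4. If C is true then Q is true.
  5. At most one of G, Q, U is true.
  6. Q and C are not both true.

Q: False; G: False; C: False; U: False

  (1) {U, G, C, Q}: 0/4 true — not all ✓
  (2) U=F ⇒ Q: vacuous ✓
  (3) {Q, C, G, U}: 0 true — none ✓
  (4) C=F ⇒ Q: vacuous ✓
  (5) {G, Q, U}: 0 true — at most one ✓
  (6) Q=F, C=F — not both ✓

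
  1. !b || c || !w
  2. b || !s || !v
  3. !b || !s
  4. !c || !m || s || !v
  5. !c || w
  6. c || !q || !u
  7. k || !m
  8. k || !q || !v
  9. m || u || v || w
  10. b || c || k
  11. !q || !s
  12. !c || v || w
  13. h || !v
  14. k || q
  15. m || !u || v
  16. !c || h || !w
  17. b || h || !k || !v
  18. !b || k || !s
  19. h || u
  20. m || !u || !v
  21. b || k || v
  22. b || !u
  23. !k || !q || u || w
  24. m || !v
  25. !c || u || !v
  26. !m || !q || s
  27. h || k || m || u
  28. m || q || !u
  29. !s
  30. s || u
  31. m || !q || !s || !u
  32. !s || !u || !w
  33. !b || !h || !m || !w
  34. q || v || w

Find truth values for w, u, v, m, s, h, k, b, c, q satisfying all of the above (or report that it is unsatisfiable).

Unit clause (!s) forces s = False.
In (s || u) only u is left, so u = True.
In (b || !u) only b is left, so b = True.
Try w = True:
  (!b || c || !w) forces c = True.
  (!c || h || !w) forces h = True.
  (!b || !h || !m || !w) forces m = False.
  (m || !u || v) forces v = True.
  clause (m || !u || !v) is falsified — backtrack.
So w = False.
  then (!c || w) forces c = False.
  then (c || !q || !u) forces q = False.
  then (k || q) forces k = True.
  then (m || q || !u) forces m = True.
  then (q || v || w) forces v = True.
  then (h || !v) forces h = True.
All clauses satisfied.

w = False, u = True, v = True, m = True, s = False, h = True, k = True, b = True, c = False, q = False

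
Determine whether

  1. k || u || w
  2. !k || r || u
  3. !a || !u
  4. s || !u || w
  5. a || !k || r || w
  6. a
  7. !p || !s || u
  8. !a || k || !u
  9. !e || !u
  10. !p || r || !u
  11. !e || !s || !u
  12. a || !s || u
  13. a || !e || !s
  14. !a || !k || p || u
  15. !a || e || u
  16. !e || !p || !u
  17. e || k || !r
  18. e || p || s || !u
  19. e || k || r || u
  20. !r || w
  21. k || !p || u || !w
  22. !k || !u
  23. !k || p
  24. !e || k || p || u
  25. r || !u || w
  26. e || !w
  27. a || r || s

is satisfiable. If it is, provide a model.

s = False, w = True, u = False, e = True, p = True, a = True, r = True, k = True

Unit clause (a) forces a = True.
In (!a || !u) only !u is left, so u = False.
In (!a || e || u) only e is left, so e = True.
Try s = True:
  (!p || !s || u) forces p = False.
  (!a || !k || p || u) forces k = False.
  clause (!e || k || p || u) is falsified — backtrack.
So s = False.
Set w = True.
Try p = False:
  (!a || !k || p || u) forces k = False.
  clause (!e || k || p || u) is falsified — backtrack.
So p = True.
  then (k || !p || u || !w) forces k = True.
  then (!k || r || u) forces r = True.
All clauses satisfied.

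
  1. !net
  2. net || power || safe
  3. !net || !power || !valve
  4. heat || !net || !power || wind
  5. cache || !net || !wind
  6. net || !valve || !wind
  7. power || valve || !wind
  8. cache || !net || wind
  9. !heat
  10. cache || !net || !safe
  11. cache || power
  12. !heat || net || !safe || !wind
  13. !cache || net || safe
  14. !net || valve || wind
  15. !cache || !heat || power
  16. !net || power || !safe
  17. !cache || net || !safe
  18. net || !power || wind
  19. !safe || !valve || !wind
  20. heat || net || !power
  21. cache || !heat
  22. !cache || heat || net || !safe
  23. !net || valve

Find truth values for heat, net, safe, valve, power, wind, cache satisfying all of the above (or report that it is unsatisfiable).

Case heat = True:
  Clause (!heat) is falsified — contradiction.
Case heat = False:
  (!net) forces net = False.
  (heat || net || !power) forces power = False.
  (net || power || safe) forces safe = True.
  (cache || power) forces cache = True.
  Clause (!cache || net || !safe) is falsified — contradiction.
Both cases fail, so the formula is unsatisfiable.

Unsatisfiable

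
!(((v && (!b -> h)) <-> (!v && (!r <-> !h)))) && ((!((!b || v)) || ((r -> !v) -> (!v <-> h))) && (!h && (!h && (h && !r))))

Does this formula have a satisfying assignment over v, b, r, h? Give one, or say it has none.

Unsatisfiable — no assignment works.

Case h = True: the conjunct !h is False.
Case h = False: the conjunct h is False.
Both cases fail — unsatisfiable.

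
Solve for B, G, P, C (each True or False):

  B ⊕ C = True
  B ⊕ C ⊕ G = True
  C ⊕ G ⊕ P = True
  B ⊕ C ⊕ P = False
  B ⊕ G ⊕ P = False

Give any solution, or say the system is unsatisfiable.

B=T, G=F, P=T, C=F

B ⊕ C = T ⊕ F = True ✓
B ⊕ C ⊕ G = T ⊕ F ⊕ F = True ✓
C ⊕ G ⊕ P = F ⊕ F ⊕ T = True ✓
B ⊕ C ⊕ P = T ⊕ F ⊕ T = False ✓
B ⊕ G ⊕ P = T ⊕ F ⊕ T = False ✓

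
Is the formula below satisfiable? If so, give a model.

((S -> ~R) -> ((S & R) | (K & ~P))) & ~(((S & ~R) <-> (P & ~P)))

P = False; R = False; K = True; S = True

  (S -> ~R) -> ((S & R) | (K & ~P)) = True
    S -> ~R = True
      ~R = True
    (S & R) | (K & ~P) = True
      S & R = False
      K & ~P = True
        ~P = True
  ~(((S & ~R) <-> (P & ~P))) = True
    (S & ~R) <-> (P & ~P) = False
      S & ~R = True
        ~R = True
      P & ~P = False
        ~P = True
Both conjuncts True, so the formula holds.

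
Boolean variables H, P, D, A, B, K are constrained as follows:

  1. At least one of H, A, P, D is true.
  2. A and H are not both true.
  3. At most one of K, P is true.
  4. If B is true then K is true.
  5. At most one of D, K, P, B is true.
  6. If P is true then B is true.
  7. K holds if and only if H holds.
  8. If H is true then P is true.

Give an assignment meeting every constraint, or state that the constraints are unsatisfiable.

H = False; P = False; D = False; A = True; B = False; K = False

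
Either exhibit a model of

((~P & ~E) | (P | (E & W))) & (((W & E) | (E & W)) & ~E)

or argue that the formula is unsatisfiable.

The formula is unsatisfiable.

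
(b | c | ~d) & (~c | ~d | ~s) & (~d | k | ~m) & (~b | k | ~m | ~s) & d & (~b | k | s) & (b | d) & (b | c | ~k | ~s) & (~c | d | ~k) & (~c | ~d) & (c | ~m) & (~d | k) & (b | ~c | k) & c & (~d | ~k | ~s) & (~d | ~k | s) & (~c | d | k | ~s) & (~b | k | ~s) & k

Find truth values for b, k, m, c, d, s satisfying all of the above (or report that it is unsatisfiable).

The formula is unsatisfiable.

Case c = True:
  (d) forces d = True.
  Clause (~c | ~d) is falsified — contradiction.
Case c = False:
  Clause (c) is falsified — contradiction.
Both cases fail, so the formula is unsatisfiable.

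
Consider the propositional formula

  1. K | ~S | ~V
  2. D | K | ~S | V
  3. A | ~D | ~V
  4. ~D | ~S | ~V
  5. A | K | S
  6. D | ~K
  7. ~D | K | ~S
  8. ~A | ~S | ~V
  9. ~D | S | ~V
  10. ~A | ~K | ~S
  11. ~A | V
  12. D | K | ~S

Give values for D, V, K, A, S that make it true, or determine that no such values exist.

Set D = True.
Try V = True:
  (A | ~D | ~V) forces A = True.
  (~D | ~S | ~V) forces S = False.
  clause (~D | S | ~V) is falsified — backtrack.
So V = False.
  then (~A | V) forces A = False.
Try K = False:
  (A | K | S) forces S = True.
  clause (~D | K | ~S) is falsified — backtrack.
So K = True.
Set S = True.
All clauses satisfied.

D=T; V=F; K=T; A=F; S=T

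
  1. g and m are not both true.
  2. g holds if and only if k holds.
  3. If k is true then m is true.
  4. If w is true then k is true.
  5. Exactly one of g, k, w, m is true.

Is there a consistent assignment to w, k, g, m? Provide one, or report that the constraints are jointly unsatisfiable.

w=F, k=F, g=F, m=T

  (1) g=F, m=T — not both ✓
  (2) g=F, k=F — same ✓
  (3) k=F ⇒ m: vacuous ✓
  (4) w=F ⇒ k: vacuous ✓
  (5) {g, k, w, m}: 1 true — exactly one ✓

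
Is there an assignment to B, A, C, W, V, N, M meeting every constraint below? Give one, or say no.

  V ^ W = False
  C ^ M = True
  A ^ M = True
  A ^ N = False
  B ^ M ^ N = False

B=T, A=F, C=F, W=T, V=T, N=F, M=T

V ^ W = T ^ T = False ✓
C ^ M = F ^ T = True ✓
A ^ M = F ^ T = True ✓
A ^ N = F ^ F = False ✓
B ^ M ^ N = T ^ T ^ F = False ✓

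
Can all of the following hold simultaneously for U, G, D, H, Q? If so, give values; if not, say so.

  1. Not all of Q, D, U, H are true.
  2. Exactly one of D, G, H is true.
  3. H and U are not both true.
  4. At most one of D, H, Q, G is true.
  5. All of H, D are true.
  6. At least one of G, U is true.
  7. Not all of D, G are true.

Case H = True:
  (2) with H=T forces D = False.
  Constraint (5) is violated (D=F) — contradiction.
Case H = False:
  Constraint (5) is violated (H=F) — contradiction.
Both cases fail — unsatisfiable.

No satisfying assignment exists.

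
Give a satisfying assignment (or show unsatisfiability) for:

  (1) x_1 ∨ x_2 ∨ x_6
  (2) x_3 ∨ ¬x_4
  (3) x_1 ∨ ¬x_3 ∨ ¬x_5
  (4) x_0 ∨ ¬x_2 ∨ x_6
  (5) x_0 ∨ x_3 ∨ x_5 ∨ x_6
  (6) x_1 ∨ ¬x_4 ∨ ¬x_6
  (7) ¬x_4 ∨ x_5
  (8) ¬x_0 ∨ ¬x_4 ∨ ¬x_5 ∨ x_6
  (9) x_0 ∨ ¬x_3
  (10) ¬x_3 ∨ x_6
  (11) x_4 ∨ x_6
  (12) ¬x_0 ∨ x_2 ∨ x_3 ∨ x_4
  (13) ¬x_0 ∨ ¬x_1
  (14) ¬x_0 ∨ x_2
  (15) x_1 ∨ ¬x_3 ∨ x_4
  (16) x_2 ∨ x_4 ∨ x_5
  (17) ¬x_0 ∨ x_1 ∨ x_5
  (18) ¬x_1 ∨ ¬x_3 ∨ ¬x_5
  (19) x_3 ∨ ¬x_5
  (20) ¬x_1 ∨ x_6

Try x_0 = True:
  (¬x_0 ∨ ¬x_1) forces x_1 = False.
  (¬x_0 ∨ x_2) forces x_2 = True.
  (¬x_0 ∨ x_1 ∨ x_5) forces x_5 = True.
  (x_1 ∨ ¬x_3 ∨ ¬x_5) forces x_3 = False.
  clause (x_3 ∨ ¬x_5) is falsified — backtrack.
So x_0 = False.
  then (x_0 ∨ ¬x_3) forces x_3 = False.
  then (x_3 ∨ ¬x_5) forces x_5 = False.
  then (x_3 ∨ ¬x_4) forces x_4 = False.
  then (x_0 ∨ x_3 ∨ x_5 ∨ x_6) forces x_6 = True.
  then (x_2 ∨ x_4 ∨ x_5) forces x_2 = True.
Set x_1 = False.
All clauses satisfied.

x_0=F, x_1=F, x_2=T, x_3=F, x_4=F, x_5=F, x_6=T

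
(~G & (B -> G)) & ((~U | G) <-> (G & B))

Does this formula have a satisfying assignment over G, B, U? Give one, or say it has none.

G = False; B = False; U = True

  ~G & (B -> G) = True
    ~G = True
    B -> G = True
  (~U | G) <-> (G & B) = True
    ~U | G = False
      ~U = False
    G & B = False
Both conjuncts True, so the formula holds.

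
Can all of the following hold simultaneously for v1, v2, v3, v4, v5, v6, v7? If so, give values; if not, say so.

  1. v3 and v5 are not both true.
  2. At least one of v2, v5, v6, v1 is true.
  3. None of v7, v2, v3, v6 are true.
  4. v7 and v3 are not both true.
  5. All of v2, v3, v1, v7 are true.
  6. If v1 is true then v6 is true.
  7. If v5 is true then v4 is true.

Unsatisfiable

Case v2 = True:
  Constraint (3) is violated (v2=T) — contradiction.
Case v2 = False:
  Constraint (5) is violated (v2=F) — contradiction.
Both cases fail — unsatisfiable.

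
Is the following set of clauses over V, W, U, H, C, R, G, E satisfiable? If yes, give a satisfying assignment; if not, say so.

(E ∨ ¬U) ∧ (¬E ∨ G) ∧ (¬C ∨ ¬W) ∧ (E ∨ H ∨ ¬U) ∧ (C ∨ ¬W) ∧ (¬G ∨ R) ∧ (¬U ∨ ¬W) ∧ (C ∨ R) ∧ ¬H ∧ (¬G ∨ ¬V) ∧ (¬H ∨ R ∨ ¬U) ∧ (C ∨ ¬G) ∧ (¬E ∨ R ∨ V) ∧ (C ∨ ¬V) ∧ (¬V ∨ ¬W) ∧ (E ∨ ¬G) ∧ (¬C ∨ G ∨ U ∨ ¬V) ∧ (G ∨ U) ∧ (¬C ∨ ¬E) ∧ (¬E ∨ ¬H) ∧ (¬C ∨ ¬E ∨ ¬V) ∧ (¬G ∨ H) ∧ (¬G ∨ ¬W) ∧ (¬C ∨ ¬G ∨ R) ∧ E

Case H = True:
  Clause (¬H) is falsified — contradiction.
Case H = False:
  (¬G ∨ H) forces G = False.
  (¬E ∨ G) forces E = False.
  Clause (E) is falsified — contradiction.
Both cases fail, so the formula is unsatisfiable.

The formula is unsatisfiable.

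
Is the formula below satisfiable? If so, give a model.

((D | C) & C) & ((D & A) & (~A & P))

The formula is unsatisfiable.

Case A = True: the conjunct ~A is False.
Case A = False: the conjunct A is False.
Both cases fail — unsatisfiable.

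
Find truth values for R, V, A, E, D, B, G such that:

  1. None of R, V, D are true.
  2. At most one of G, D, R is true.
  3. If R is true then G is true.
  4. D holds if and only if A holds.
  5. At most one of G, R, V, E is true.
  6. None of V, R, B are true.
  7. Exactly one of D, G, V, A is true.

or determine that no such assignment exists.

R = False, V = False, A = False, E = False, D = False, B = False, G = True

  (1) {R, V, D}: 0 true — none ✓
  (2) {G, D, R}: 1 true — at most one ✓
  (3) R=F ⇒ G: vacuous ✓
  (4) D=F, A=F — same ✓
  (5) {G, R, V, E}: 1 true — at most one ✓
  (6) {V, R, B}: 0 true — none ✓
  (7) {D, G, V, A}: 1 true — exactly one ✓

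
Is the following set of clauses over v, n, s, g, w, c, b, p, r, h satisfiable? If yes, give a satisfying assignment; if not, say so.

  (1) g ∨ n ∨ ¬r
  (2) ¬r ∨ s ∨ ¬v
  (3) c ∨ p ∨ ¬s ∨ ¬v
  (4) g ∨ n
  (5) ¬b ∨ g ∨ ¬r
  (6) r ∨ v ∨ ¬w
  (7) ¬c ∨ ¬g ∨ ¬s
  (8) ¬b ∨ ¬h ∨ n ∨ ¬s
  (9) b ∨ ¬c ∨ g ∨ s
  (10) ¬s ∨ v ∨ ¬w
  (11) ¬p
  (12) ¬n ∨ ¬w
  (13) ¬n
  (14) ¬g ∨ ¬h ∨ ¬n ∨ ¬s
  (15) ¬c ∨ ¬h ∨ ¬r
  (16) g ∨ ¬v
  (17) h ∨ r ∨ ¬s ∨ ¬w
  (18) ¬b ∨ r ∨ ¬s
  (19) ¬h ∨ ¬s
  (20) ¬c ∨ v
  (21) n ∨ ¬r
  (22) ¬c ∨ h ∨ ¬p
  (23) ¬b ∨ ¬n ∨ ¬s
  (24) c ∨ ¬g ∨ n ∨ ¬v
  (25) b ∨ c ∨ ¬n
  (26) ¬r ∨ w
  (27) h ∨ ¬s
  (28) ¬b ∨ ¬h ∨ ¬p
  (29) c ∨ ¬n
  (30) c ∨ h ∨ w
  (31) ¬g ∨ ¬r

v=T, n=F, s=F, g=T, w=T, c=T, b=T, p=F, r=F, h=T

Unit clause (¬p) forces p = False.
Unit clause (¬n) forces n = False.
In (n ∨ ¬r) only ¬r is left, so r = False.
In (g ∨ n) only g is left, so g = True.
Set v = True.
  then (c ∨ ¬g ∨ n ∨ ¬v) forces c = True.
  then (¬c ∨ ¬g ∨ ¬s) forces s = False.
Set w = True.
Set b = True.
Set h = True.
All clauses satisfied.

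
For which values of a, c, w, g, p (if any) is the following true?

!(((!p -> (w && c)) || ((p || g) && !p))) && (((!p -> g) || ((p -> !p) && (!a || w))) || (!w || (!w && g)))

a = False, c = False, w = False, g = False, p = False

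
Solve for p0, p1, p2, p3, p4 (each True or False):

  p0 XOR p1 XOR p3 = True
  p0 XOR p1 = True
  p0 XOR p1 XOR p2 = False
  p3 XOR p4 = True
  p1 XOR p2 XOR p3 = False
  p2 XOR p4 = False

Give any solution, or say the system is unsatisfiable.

p0=F, p1=T, p2=T, p3=F, p4=T

p0 XOR p1 XOR p3 = F XOR T XOR F = True ✓
p0 XOR p1 = F XOR T = True ✓
p0 XOR p1 XOR p2 = F XOR T XOR T = False ✓
p3 XOR p4 = F XOR T = True ✓
p1 XOR p2 XOR p3 = T XOR T XOR F = False ✓
p2 XOR p4 = T XOR T = False ✓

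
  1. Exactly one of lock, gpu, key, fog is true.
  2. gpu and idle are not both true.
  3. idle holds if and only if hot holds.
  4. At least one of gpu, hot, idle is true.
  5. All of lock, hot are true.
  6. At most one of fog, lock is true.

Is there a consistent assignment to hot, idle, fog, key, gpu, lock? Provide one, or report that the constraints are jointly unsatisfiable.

hot: True; idle: True; fog: False; key: False; gpu: False; lock: True

  (1) {lock, gpu, key, fog}: 1 true — exactly one ✓
  (2) gpu=F, idle=T — not both ✓
  (3) idle=T, hot=T — same ✓
  (4) {gpu, hot, idle}: 2 true — at least one ✓
  (5) {lock, hot}: all 2 true ✓
  (6) {fog, lock}: 1 true — at most one ✓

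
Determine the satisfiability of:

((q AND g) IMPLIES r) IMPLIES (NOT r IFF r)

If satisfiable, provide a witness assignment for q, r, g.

q = True, r = False, g = True

  ((q AND g) IMPLIES r) IMPLIES (NOT r IFF r) = True
    (q AND g) IMPLIES r = False
      q AND g = True
    NOT r IFF r = False
      NOT r = True
The formula evaluates to True.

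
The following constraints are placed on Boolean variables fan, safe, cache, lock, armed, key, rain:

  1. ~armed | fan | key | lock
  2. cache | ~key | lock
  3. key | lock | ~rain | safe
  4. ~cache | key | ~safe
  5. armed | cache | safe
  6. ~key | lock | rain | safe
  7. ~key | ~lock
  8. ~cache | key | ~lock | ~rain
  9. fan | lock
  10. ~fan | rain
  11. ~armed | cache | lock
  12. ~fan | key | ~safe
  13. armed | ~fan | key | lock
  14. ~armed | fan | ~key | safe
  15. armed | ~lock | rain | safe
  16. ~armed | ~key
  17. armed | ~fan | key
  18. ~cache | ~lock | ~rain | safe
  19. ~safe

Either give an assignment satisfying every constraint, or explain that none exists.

fan: False, safe: False, cache: False, lock: True, armed: True, key: False, rain: True

Unit clause (~safe) forces safe = False.
Set fan = False.
  then (fan | lock) forces lock = True.
  then (~key | ~lock) forces key = False.
Set cache = False.
  then (armed | cache | safe) forces armed = True.
Set rain = True.
All clauses satisfied.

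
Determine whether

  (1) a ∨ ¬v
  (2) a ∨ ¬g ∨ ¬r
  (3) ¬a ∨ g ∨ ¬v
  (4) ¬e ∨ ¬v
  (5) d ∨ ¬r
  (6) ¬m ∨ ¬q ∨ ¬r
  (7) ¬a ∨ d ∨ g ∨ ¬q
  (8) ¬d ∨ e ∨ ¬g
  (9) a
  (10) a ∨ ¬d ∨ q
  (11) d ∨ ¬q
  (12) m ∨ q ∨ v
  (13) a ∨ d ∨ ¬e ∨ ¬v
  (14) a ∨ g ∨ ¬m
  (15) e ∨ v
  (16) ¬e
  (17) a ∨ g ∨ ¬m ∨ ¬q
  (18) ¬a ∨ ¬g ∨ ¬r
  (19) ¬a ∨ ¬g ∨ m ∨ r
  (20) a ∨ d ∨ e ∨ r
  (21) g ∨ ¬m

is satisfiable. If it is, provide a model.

e = False; m = True; q = False; d = False; a = True; v = True; r = False; g = True

Unit clause (a) forces a = True.
Unit clause (¬e) forces e = False.
In (e ∨ v) only v is left, so v = True.
In (¬a ∨ g ∨ ¬v) only g is left, so g = True.
In (¬d ∨ e ∨ ¬g) only ¬d is left, so d = False.
In (d ∨ ¬q) only ¬q is left, so q = False.
In (¬a ∨ ¬g ∨ ¬r) only ¬r is left, so r = False.
In (¬a ∨ ¬g ∨ m ∨ r) only m is left, so m = True.
All clauses satisfied.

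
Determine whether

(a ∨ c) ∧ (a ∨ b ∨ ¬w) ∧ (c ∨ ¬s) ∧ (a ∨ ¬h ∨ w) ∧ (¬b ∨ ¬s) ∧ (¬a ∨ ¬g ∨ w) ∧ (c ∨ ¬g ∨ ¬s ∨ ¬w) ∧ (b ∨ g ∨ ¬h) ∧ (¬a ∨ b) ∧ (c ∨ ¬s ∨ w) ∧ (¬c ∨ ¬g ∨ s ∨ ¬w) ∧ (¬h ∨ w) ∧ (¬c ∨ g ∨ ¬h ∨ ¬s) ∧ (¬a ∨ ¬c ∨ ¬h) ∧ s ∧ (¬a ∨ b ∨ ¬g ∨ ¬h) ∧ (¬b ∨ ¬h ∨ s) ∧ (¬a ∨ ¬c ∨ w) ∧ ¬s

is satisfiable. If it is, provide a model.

Case s = True:
  Clause (¬s) is falsified — contradiction.
Case s = False:
  Clause (s) is falsified — contradiction.
Both cases fail, so the formula is unsatisfiable.

No satisfying assignment exists.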